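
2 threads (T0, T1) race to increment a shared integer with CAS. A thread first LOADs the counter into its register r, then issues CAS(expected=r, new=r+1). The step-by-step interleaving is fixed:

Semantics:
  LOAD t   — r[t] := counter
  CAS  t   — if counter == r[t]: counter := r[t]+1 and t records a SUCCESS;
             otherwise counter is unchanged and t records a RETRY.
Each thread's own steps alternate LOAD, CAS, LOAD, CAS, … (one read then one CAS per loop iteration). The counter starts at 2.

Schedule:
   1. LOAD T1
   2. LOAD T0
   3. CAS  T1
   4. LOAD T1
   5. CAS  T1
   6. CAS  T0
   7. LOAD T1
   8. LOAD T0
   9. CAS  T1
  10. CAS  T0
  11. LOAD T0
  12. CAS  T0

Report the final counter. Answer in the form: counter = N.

counter = 6

[1] T1.load  rd  (counter 2, T1.r 2)
[2] T0.load  rd  (counter 2, T0.r 2)
[3] T1.cas  hit  (counter 3, T1.r 2)
[4] T1.load  rd  (counter 3, T1.r 3)
[5] T1.cas  hit  (counter 4, T1.r 3)
[6] T0.cas  miss  (counter 4, T0.r 2)
[7] T1.load  rd  (counter 4, T1.r 4)
[8] T0.load  rd  (counter 4, T0.r 4)
[9] T1.cas  hit  (counter 5, T1.r 4)
[10] T0.cas  miss  (counter 5, T0.r 4)
[11] T0.load  rd  (counter 5, T0.r 5)
[12] T0.cas  hit  (counter 6, T0.r 5)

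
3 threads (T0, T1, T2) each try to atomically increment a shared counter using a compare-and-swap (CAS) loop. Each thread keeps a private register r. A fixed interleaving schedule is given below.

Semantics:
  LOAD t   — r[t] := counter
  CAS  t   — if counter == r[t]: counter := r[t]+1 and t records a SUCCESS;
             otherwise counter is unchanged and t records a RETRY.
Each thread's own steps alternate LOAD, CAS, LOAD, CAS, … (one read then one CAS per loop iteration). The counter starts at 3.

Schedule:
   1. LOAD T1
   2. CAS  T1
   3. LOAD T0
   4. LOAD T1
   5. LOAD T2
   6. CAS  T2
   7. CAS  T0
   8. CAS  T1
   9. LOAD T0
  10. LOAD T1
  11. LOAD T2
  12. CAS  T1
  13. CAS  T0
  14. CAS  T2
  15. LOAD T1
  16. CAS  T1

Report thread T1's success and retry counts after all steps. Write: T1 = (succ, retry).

   1) LOAD T1:  M=3  r_T1=3
   2) CAS  T1:  M=4  r_T1=3 ✓
   3) LOAD T0:  M=4  r_T0=4
   4) LOAD T1:  M=4  r_T1=4
   5) LOAD T2:  M=4  r_T2=4
   6) CAS  T2:  M=5  r_T2=4 ✓
   7) CAS  T0:  M=5  r_T0=4 ✗
   8) CAS  T1:  M=5  r_T1=4 ✗
   9) LOAD T0:  M=5  r_T0=5
  10) LOAD T1:  M=5  r_T1=5
  11) LOAD T2:  M=5  r_T2=5
  12) CAS  T1:  M=6  r_T1=5 ✓
  13) CAS  T0:  M=6  r_T0=5 ✗
  14) CAS  T2:  M=6  r_T2=5 ✗
  15) LOAD T1:  M=6  r_T1=6
  16) CAS  T1:  M=7  r_T1=6 ✓

T1 = (3, 1)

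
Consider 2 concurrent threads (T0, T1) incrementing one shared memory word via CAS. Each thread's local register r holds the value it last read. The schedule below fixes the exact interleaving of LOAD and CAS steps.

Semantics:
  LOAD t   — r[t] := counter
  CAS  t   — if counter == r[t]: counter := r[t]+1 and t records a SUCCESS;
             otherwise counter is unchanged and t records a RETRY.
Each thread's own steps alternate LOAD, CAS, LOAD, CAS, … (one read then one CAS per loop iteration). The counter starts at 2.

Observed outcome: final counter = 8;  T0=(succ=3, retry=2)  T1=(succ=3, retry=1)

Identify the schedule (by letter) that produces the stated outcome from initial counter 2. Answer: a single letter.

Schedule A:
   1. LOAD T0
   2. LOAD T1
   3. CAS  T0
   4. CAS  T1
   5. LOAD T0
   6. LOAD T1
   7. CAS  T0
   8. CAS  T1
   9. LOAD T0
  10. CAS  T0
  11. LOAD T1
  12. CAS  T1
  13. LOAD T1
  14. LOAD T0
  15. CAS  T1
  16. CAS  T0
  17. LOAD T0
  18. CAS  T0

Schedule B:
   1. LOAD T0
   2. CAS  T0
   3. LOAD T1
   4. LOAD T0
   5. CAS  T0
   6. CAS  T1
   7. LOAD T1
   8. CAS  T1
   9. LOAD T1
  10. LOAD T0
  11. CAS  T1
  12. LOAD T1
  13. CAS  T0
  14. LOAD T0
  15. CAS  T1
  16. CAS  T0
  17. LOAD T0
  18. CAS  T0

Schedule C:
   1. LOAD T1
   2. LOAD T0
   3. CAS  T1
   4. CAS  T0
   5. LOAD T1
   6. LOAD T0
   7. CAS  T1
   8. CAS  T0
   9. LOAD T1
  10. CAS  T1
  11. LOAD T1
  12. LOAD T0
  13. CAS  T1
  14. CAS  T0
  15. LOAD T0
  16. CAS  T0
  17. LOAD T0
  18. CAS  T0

B

Simulating candidate B:
T0 LOAD — after: cnt=2, r=2 — load
T0 CAS — after: cnt=3, r=2 — ok
T1 LOAD — after: cnt=3, r=3 — load
T0 LOAD — after: cnt=3, r=3 — load
T0 CAS — after: cnt=4, r=3 — ok
T1 CAS — after: cnt=4, r=3 — retry
T1 LOAD — after: cnt=4, r=4 — load
T1 CAS — after: cnt=5, r=4 — ok
T1 LOAD — after: cnt=5, r=5 — load
T0 LOAD — after: cnt=5, r=5 — load
T1 CAS — after: cnt=6, r=5 — ok
T1 LOAD — after: cnt=6, r=6 — load
T0 CAS — after: cnt=6, r=5 — retry
T0 LOAD — after: cnt=6, r=6 — load
T1 CAS — after: cnt=7, r=6 — ok
T0 CAS — after: cnt=7, r=6 — retry
T0 LOAD — after: cnt=7, r=7 — load
T0 CAS — after: cnt=8, r=7 — ok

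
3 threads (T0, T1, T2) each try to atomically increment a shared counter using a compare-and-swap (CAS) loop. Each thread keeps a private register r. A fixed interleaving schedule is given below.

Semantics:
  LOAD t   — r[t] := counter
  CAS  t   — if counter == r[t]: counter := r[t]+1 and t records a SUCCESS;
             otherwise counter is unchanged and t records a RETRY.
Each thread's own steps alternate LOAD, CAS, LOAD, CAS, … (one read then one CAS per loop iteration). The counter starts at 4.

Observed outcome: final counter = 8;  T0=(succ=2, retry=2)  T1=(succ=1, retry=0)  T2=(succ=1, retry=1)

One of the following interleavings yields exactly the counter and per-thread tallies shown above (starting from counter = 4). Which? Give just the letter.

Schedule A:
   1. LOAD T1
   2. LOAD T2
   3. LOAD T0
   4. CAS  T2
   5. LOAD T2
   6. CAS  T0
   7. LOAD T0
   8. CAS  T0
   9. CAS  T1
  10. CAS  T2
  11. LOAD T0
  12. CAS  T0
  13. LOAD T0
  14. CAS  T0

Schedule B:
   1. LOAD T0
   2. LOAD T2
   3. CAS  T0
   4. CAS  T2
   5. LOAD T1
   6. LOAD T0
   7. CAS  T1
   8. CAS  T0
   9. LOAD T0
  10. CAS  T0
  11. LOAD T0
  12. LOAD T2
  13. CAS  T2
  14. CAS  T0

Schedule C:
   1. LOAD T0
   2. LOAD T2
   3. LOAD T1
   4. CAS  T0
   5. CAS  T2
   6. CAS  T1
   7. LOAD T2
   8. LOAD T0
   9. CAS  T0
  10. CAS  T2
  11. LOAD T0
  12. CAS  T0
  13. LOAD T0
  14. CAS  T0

B

Simulating candidate B:
step 1: T0 LOAD ⇒ load; ctr=4 reg=4
step 2: T2 LOAD ⇒ load; ctr=4 reg=4
step 3: T0 CAS ⇒ ok; ctr=5 reg=4
step 4: T2 CAS ⇒ retry; ctr=5 reg=4
step 5: T1 LOAD ⇒ load; ctr=5 reg=5
step 6: T0 LOAD ⇒ load; ctr=5 reg=5
step 7: T1 CAS ⇒ ok; ctr=6 reg=5
step 8: T0 CAS ⇒ retry; ctr=6 reg=5
step 9: T0 LOAD ⇒ load; ctr=6 reg=6
step 10: T0 CAS ⇒ ok; ctr=7 reg=6
step 11: T0 LOAD ⇒ load; ctr=7 reg=7
step 12: T2 LOAD ⇒ load; ctr=7 reg=7
step 13: T2 CAS ⇒ ok; ctr=8 reg=7
step 14: T0 CAS ⇒ retry; ctr=8 reg=7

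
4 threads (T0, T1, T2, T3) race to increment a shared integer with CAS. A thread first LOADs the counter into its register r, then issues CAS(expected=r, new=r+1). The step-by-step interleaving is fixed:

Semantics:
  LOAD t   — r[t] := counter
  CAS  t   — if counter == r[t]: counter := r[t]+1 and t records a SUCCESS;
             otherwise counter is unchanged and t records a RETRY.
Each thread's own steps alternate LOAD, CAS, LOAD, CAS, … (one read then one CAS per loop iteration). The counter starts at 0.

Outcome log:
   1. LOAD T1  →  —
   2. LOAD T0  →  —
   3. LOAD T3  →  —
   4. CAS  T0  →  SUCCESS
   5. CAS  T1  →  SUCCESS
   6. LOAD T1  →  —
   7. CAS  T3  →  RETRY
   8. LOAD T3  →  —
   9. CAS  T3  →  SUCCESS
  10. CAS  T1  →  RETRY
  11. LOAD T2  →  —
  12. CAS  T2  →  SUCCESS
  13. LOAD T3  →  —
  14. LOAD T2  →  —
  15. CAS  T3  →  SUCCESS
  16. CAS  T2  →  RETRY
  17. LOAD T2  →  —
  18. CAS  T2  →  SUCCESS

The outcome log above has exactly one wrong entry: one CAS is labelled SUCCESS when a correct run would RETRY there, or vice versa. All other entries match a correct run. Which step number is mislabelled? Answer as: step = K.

Reference trace:
   1) LOAD T1:  M=0  r_T1=0
   2) LOAD T0:  M=0  r_T0=0
   3) LOAD T3:  M=0  r_T3=0
   4) CAS  T0:  M=1  r_T0=0 ✓
   5) CAS  T1:  M=1  r_T1=0 ✗
   6) LOAD T1:  M=1  r_T1=1
   7) CAS  T3:  M=1  r_T3=0 ✗
   8) LOAD T3:  M=1  r_T3=1
   9) CAS  T3:  M=2  r_T3=1 ✓
  10) CAS  T1:  M=2  r_T1=1 ✗
  11) LOAD T2:  M=2  r_T2=2
  12) CAS  T2:  M=3  r_T2=2 ✓
  13) LOAD T3:  M=3  r_T3=3
  14) LOAD T2:  M=3  r_T2=3
  15) CAS  T3:  M=4  r_T3=3 ✓
  16) CAS  T2:  M=4  r_T2=3 ✗
  17) LOAD T2:  M=4  r_T2=4
  18) CAS  T2:  M=5  r_T2=4 ✓
Log disagrees first at step 5.

step = 5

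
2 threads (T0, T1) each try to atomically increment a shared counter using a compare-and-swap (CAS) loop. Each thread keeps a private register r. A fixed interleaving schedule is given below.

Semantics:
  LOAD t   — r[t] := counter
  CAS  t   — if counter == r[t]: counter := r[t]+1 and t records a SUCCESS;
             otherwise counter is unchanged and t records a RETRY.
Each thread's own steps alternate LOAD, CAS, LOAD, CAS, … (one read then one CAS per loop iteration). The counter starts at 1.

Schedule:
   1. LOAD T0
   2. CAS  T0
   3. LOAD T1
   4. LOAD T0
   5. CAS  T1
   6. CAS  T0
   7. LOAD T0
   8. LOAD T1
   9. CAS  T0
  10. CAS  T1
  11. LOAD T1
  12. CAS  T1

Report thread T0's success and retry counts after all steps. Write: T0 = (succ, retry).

T0 LOAD — after: cnt=1, r=1 — load
T0 CAS — after: cnt=2, r=1 — ok
T1 LOAD — after: cnt=2, r=2 — load
T0 LOAD — after: cnt=2, r=2 — load
T1 CAS — after: cnt=3, r=2 — ok
T0 CAS — after: cnt=3, r=2 — retry
T0 LOAD — after: cnt=3, r=3 — load
T1 LOAD — after: cnt=3, r=3 — load
T0 CAS — after: cnt=4, r=3 — ok
T1 CAS — after: cnt=4, r=3 — retry
T1 LOAD — after: cnt=4, r=4 — load
T1 CAS — after: cnt=5, r=4 — ok

T0 = (2, 1)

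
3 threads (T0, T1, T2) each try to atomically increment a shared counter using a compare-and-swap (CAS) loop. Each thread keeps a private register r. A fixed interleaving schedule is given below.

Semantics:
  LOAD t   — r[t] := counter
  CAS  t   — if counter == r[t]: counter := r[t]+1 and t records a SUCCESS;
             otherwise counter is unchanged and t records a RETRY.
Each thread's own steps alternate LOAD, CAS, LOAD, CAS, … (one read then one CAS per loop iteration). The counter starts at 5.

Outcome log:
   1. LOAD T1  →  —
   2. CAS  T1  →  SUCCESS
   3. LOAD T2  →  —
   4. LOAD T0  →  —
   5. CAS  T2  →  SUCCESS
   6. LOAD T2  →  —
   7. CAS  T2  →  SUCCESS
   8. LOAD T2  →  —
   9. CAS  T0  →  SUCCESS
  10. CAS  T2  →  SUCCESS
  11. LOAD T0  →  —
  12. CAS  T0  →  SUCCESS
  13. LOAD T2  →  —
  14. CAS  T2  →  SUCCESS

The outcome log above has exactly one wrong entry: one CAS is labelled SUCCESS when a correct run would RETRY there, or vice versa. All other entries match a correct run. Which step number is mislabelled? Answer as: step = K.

step = 9

Reference trace:
T1 LOAD — after: cnt=5, r=5 — load
T1 CAS — after: cnt=6, r=5 — ok
T2 LOAD — after: cnt=6, r=6 — load
T0 LOAD — after: cnt=6, r=6 — load
T2 CAS — after: cnt=7, r=6 — ok
T2 LOAD — after: cnt=7, r=7 — load
T2 CAS — after: cnt=8, r=7 — ok
T2 LOAD — after: cnt=8, r=8 — load
T0 CAS — after: cnt=8, r=6 — retry
T2 CAS — after: cnt=9, r=8 — ok
T0 LOAD — after: cnt=9, r=9 — load
T0 CAS — after: cnt=10, r=9 — ok
T2 LOAD — after: cnt=10, r=10 — load
T2 CAS — after: cnt=11, r=10 — ok
Mismatch at 9.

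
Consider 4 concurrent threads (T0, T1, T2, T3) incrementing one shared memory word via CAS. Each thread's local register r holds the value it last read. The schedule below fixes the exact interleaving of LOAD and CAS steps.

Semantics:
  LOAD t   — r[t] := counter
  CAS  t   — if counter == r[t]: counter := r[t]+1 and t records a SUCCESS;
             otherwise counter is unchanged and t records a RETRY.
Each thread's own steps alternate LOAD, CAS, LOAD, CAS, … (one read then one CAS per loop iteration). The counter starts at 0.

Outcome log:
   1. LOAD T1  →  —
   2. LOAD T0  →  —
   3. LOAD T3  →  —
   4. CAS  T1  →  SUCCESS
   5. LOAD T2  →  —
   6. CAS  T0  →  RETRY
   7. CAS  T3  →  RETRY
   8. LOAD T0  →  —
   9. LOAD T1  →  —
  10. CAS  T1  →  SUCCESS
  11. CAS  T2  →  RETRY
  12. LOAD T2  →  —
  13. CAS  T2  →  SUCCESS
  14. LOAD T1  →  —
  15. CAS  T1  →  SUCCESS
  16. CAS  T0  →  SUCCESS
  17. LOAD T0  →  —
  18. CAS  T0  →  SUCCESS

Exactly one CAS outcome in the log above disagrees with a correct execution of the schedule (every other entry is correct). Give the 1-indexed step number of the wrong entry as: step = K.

step = 16

Correct run:
step 1: T1 LOAD ⇒ load; ctr=0 reg=0
step 2: T0 LOAD ⇒ load; ctr=0 reg=0
step 3: T3 LOAD ⇒ load; ctr=0 reg=0
step 4: T1 CAS ⇒ ok; ctr=1 reg=0
step 5: T2 LOAD ⇒ load; ctr=1 reg=1
step 6: T0 CAS ⇒ retry; ctr=1 reg=0
step 7: T3 CAS ⇒ retry; ctr=1 reg=0
step 8: T0 LOAD ⇒ load; ctr=1 reg=1
step 9: T1 LOAD ⇒ load; ctr=1 reg=1
step 10: T1 CAS ⇒ ok; ctr=2 reg=1
step 11: T2 CAS ⇒ retry; ctr=2 reg=1
step 12: T2 LOAD ⇒ load; ctr=2 reg=2
step 13: T2 CAS ⇒ ok; ctr=3 reg=2
step 14: T1 LOAD ⇒ load; ctr=3 reg=3
step 15: T1 CAS ⇒ ok; ctr=4 reg=3
step 16: T0 CAS ⇒ retry; ctr=4 reg=1
step 17: T0 LOAD ⇒ load; ctr=4 reg=4
step 18: T0 CAS ⇒ ok; ctr=5 reg=4
Log disagrees first at step 16.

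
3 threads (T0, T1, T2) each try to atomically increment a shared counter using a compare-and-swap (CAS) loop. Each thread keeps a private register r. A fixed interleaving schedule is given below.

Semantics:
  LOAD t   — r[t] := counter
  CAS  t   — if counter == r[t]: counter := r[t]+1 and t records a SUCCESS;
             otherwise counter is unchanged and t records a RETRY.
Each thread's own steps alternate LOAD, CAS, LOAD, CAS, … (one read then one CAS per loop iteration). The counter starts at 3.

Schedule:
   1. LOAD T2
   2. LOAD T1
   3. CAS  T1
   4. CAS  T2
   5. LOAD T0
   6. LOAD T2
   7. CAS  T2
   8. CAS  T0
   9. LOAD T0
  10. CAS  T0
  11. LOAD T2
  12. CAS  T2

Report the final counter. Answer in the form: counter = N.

[1] T2.load  rd  (counter 3, T2.r 3)
[2] T1.load  rd  (counter 3, T1.r 3)
[3] T1.cas  hit  (counter 4, T1.r 3)
[4] T2.cas  miss  (counter 4, T2.r 3)
[5] T0.load  rd  (counter 4, T0.r 4)
[6] T2.load  rd  (counter 4, T2.r 4)
[7] T2.cas  hit  (counter 5, T2.r 4)
[8] T0.cas  miss  (counter 5, T0.r 4)
[9] T0.load  rd  (counter 5, T0.r 5)
[10] T0.cas  hit  (counter 6, T0.r 5)
[11] T2.load  rd  (counter 6, T2.r 6)
[12] T2.cas  hit  (counter 7, T2.r 6)

counter = 7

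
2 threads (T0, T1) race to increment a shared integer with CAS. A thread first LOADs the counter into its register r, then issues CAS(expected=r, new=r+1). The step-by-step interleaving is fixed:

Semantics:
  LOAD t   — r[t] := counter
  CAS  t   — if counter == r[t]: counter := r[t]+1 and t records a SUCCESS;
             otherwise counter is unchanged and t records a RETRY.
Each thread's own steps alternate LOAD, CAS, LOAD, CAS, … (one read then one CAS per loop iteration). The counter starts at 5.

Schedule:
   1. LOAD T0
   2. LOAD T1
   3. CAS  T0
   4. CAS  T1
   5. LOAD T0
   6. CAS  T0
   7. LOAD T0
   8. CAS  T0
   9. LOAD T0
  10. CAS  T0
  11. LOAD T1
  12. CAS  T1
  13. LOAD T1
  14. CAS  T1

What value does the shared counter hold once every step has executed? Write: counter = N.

#1 T0 reads 5
#2 T1 reads 5
#3 T0 CAS(5→6) writes; counter now 6
#4 T1 CAS(5→6) fails; counter now 6
#5 T0 reads 6
#6 T0 CAS(6→7) writes; counter now 7
#7 T0 reads 7
#8 T0 CAS(7→8) writes; counter now 8
#9 T0 reads 8
#10 T0 CAS(8→9) writes; counter now 9
#11 T1 reads 9
#12 T1 CAS(9→10) writes; counter now 10
#13 T1 reads 10
#14 T1 CAS(10→11) writes; counter now 11

counter = 11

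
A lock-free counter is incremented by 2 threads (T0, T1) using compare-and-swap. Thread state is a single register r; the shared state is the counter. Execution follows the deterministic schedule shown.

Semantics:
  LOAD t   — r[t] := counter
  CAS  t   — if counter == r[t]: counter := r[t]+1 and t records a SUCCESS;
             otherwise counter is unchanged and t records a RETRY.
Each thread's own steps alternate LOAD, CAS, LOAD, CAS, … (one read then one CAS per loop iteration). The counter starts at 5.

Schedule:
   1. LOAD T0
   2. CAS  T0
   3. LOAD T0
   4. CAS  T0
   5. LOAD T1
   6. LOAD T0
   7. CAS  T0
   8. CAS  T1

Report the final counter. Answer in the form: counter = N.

   1) LOAD T0:  M=5  r_T0=5
   2) CAS  T0:  M=6  r_T0=5 ✓
   3) LOAD T0:  M=6  r_T0=6
   4) CAS  T0:  M=7  r_T0=6 ✓
   5) LOAD T1:  M=7  r_T1=7
   6) LOAD T0:  M=7  r_T0=7
   7) CAS  T0:  M=8  r_T0=7 ✓
   8) CAS  T1:  M=8  r_T1=7 ✗

counter = 8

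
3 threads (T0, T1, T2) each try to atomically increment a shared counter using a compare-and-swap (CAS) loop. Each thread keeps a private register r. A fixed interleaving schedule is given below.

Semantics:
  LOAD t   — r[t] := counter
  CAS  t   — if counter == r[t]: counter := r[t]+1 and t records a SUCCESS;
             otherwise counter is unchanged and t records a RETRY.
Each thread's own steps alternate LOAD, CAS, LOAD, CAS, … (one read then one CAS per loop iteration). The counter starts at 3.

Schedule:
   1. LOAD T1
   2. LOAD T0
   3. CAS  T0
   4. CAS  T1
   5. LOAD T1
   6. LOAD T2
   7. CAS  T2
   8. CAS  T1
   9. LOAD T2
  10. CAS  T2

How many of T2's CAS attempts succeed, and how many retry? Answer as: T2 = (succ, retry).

T2 = (2, 0)

#1 T1 reads 3
#2 T0 reads 3
#3 T0 CAS(3→4) writes; counter now 4
#4 T1 CAS(3→4) fails; counter now 4
#5 T1 reads 4
#6 T2 reads 4
#7 T2 CAS(4→5) writes; counter now 5
#8 T1 CAS(4→5) fails; counter now 5
#9 T2 reads 5
#10 T2 CAS(5→6) writes; counter now 6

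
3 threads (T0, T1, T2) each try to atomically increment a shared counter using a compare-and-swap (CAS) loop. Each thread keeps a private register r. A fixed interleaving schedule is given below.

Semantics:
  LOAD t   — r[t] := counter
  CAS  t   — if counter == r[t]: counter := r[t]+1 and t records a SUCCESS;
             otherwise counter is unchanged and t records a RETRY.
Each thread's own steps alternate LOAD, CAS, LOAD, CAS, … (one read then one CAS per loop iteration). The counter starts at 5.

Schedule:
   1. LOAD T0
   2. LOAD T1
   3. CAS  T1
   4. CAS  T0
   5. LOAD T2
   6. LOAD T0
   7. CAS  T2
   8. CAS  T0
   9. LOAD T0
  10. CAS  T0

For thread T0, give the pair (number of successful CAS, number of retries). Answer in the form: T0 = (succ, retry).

T0 = (1, 2)

[1] T0.load  rd  (counter 5, T0.r 5)
[2] T1.load  rd  (counter 5, T1.r 5)
[3] T1.cas  hit  (counter 6, T1.r 5)
[4] T0.cas  miss  (counter 6, T0.r 5)
[5] T2.load  rd  (counter 6, T2.r 6)
[6] T0.load  rd  (counter 6, T0.r 6)
[7] T2.cas  hit  (counter 7, T2.r 6)
[8] T0.cas  miss  (counter 7, T0.r 6)
[9] T0.load  rd  (counter 7, T0.r 7)
[10] T0.cas  hit  (counter 8, T0.r 7)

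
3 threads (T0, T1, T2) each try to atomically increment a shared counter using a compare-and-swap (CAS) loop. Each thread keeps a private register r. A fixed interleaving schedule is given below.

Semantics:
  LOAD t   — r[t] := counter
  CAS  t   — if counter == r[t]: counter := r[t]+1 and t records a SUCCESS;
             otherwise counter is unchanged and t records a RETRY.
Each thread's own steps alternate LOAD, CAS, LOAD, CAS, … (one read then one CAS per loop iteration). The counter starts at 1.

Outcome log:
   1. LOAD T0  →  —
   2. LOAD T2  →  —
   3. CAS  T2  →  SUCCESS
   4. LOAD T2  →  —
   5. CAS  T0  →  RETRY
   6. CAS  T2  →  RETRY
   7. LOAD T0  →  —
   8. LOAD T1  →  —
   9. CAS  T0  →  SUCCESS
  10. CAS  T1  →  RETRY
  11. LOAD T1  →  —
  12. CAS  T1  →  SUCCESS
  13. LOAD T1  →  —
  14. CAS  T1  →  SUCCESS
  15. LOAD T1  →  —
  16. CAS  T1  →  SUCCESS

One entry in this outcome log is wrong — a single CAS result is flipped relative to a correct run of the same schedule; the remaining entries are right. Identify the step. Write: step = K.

Reference trace:
   1) LOAD T0:  M=1  r_T0=1
   2) LOAD T2:  M=1  r_T2=1
   3) CAS  T2:  M=2  r_T2=1 ✓
   4) LOAD T2:  M=2  r_T2=2
   5) CAS  T0:  M=2  r_T0=1 ✗
   6) CAS  T2:  M=3  r_T2=2 ✓
   7) LOAD T0:  M=3  r_T0=3
   8) LOAD T1:  M=3  r_T1=3
   9) CAS  T0:  M=4  r_T0=3 ✓
  10) CAS  T1:  M=4  r_T1=3 ✗
  11) LOAD T1:  M=4  r_T1=4
  12) CAS  T1:  M=5  r_T1=4 ✓
  13) LOAD T1:  M=5  r_T1=5
  14) CAS  T1:  M=6  r_T1=5 ✓
  15) LOAD T1:  M=6  r_T1=6
  16) CAS  T1:  M=7  r_T1=6 ✓
Flip is step 6.

step = 6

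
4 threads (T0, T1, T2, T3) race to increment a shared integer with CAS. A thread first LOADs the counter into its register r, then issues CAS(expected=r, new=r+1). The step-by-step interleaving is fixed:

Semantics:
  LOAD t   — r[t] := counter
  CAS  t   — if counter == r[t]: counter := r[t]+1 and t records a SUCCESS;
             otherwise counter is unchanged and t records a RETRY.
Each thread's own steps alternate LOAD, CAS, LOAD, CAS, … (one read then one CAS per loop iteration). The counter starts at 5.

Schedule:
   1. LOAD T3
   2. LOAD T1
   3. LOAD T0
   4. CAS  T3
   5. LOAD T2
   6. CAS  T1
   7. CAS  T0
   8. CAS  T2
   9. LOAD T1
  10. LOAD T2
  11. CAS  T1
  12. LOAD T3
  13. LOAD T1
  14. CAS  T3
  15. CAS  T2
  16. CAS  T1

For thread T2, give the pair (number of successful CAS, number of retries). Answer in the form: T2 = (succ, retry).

1. LOAD T3 → mem=5 r[T3]=5 [LOAD]
2. LOAD T1 → mem=5 r[T1]=5 [LOAD]
3. LOAD T0 → mem=5 r[T0]=5 [LOAD]
4. CAS T3 → mem=6 r[T3]=5 [OK]
5. LOAD T2 → mem=6 r[T2]=6 [LOAD]
6. CAS T1 → mem=6 r[T1]=5 [RETRY]
7. CAS T0 → mem=6 r[T0]=5 [RETRY]
8. CAS T2 → mem=7 r[T2]=6 [OK]
9. LOAD T1 → mem=7 r[T1]=7 [LOAD]
10. LOAD T2 → mem=7 r[T2]=7 [LOAD]
11. CAS T1 → mem=8 r[T1]=7 [OK]
12. LOAD T3 → mem=8 r[T3]=8 [LOAD]
13. LOAD T1 → mem=8 r[T1]=8 [LOAD]
14. CAS T3 → mem=9 r[T3]=8 [OK]
15. CAS T2 → mem=9 r[T2]=7 [RETRY]
16. CAS T1 → mem=9 r[T1]=8 [RETRY]

T2 = (1, 1)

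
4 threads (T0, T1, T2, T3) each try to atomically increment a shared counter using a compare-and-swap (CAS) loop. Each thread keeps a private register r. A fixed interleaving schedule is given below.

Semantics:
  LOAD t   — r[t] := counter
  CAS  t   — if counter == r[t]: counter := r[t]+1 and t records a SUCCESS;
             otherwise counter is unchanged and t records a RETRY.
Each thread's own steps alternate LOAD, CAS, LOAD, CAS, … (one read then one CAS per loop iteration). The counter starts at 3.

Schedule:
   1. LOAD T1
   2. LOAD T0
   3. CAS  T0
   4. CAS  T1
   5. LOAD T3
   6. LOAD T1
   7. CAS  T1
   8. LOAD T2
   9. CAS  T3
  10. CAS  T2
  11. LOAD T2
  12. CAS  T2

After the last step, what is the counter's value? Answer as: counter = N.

counter = 7

[1] T1.load  rd  (counter 3, T1.r 3)
[2] T0.load  rd  (counter 3, T0.r 3)
[3] T0.cas  hit  (counter 4, T0.r 3)
[4] T1.cas  miss  (counter 4, T1.r 3)
[5] T3.load  rd  (counter 4, T3.r 4)
[6] T1.load  rd  (counter 4, T1.r 4)
[7] T1.cas  hit  (counter 5, T1.r 4)
[8] T2.load  rd  (counter 5, T2.r 5)
[9] T3.cas  miss  (counter 5, T3.r 4)
[10] T2.cas  hit  (counter 6, T2.r 5)
[11] T2.load  rd  (counter 6, T2.r 6)
[12] T2.cas  hit  (counter 7, T2.r 6)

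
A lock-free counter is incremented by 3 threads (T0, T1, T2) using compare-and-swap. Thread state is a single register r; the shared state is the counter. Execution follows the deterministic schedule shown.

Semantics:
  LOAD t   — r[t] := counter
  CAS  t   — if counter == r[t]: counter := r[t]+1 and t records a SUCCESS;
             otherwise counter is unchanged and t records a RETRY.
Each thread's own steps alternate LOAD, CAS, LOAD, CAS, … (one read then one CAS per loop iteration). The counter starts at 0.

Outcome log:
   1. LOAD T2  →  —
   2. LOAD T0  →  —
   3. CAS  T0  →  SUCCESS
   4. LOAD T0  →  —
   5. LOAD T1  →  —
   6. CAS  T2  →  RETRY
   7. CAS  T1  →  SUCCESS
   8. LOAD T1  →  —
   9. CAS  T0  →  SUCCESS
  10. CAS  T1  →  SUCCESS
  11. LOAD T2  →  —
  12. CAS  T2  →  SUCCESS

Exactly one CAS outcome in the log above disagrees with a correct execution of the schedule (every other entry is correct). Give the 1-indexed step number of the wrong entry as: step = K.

Re-executing:
step 1: T2 LOAD ⇒ load; ctr=0 reg=0
step 2: T0 LOAD ⇒ load; ctr=0 reg=0
step 3: T0 CAS ⇒ ok; ctr=1 reg=0
step 4: T0 LOAD ⇒ load; ctr=1 reg=1
step 5: T1 LOAD ⇒ load; ctr=1 reg=1
step 6: T2 CAS ⇒ retry; ctr=1 reg=0
step 7: T1 CAS ⇒ ok; ctr=2 reg=1
step 8: T1 LOAD ⇒ load; ctr=2 reg=2
step 9: T0 CAS ⇒ retry; ctr=2 reg=1
step 10: T1 CAS ⇒ ok; ctr=3 reg=2
step 11: T2 LOAD ⇒ load; ctr=3 reg=3
step 12: T2 CAS ⇒ ok; ctr=4 reg=3
Mismatch at 9.

step = 9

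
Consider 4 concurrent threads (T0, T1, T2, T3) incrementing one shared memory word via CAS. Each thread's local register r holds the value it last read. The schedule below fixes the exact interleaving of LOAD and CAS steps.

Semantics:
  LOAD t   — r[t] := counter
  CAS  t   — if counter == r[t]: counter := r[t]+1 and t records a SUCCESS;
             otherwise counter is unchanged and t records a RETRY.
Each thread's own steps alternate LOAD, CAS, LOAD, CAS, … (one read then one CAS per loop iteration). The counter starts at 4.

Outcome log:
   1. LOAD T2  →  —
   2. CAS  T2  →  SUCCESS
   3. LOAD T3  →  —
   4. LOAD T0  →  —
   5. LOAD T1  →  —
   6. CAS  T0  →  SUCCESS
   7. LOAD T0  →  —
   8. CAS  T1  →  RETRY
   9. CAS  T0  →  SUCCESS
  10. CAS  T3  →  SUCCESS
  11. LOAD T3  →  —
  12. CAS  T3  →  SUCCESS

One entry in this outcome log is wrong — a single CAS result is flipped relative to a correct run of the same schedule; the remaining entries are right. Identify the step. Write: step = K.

step = 10

Correct run:
[1] T2.load  rd  (counter 4, T2.r 4)
[2] T2.cas  hit  (counter 5, T2.r 4)
[3] T3.load  rd  (counter 5, T3.r 5)
[4] T0.load  rd  (counter 5, T0.r 5)
[5] T1.load  rd  (counter 5, T1.r 5)
[6] T0.cas  hit  (counter 6, T0.r 5)
[7] T0.load  rd  (counter 6, T0.r 6)
[8] T1.cas  miss  (counter 6, T1.r 5)
[9] T0.cas  hit  (counter 7, T0.r 6)
[10] T3.cas  miss  (counter 7, T3.r 5)
[11] T3.load  rd  (counter 7, T3.r 7)
[12] T3.cas  hit  (counter 8, T3.r 7)
Flip is step 10.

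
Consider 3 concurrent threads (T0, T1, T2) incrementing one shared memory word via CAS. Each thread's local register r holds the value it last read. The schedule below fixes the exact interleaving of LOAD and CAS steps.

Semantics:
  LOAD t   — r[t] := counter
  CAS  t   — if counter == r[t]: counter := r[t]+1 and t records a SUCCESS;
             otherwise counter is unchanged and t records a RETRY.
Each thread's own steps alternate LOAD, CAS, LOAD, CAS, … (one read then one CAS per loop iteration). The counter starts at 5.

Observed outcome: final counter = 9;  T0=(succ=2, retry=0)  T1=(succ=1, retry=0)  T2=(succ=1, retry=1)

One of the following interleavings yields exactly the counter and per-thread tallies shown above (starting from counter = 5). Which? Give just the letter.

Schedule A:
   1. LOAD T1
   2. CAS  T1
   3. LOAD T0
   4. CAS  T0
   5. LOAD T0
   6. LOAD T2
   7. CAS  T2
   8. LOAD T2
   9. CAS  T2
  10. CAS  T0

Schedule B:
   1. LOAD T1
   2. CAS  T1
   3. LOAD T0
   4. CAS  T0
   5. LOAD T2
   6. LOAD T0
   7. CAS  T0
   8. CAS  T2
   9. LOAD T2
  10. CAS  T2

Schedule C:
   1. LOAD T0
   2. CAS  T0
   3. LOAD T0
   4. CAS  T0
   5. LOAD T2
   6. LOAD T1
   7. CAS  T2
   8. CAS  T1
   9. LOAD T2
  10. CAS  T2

B

Run B:
1. LOAD T1 → mem=5 r[T1]=5 [LOAD]
2. CAS T1 → mem=6 r[T1]=5 [OK]
3. LOAD T0 → mem=6 r[T0]=6 [LOAD]
4. CAS T0 → mem=7 r[T0]=6 [OK]
5. LOAD T2 → mem=7 r[T2]=7 [LOAD]
6. LOAD T0 → mem=7 r[T0]=7 [LOAD]
7. CAS T0 → mem=8 r[T0]=7 [OK]
8. CAS T2 → mem=8 r[T2]=7 [RETRY]
9. LOAD T2 → mem=8 r[T2]=8 [LOAD]
10. CAS T2 → mem=9 r[T2]=8 [OK]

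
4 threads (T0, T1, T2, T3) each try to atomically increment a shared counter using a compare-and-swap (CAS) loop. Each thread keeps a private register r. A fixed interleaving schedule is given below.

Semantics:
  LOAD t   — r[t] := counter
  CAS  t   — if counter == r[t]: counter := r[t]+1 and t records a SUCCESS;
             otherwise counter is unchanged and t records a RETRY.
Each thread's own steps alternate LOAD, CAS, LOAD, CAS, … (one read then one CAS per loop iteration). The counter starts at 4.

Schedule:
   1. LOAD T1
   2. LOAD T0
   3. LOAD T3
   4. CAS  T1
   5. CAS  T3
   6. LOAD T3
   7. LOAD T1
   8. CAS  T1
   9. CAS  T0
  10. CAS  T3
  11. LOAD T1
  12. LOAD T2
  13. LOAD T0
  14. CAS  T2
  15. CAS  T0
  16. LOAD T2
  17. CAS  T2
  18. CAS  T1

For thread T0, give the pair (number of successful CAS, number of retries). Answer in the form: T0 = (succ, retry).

1. LOAD T1 → mem=4 r[T1]=4 [LOAD]
2. LOAD T0 → mem=4 r[T0]=4 [LOAD]
3. LOAD T3 → mem=4 r[T3]=4 [LOAD]
4. CAS T1 → mem=5 r[T1]=4 [OK]
5. CAS T3 → mem=5 r[T3]=4 [RETRY]
6. LOAD T3 → mem=5 r[T3]=5 [LOAD]
7. LOAD T1 → mem=5 r[T1]=5 [LOAD]
8. CAS T1 → mem=6 r[T1]=5 [OK]
9. CAS T0 → mem=6 r[T0]=4 [RETRY]
10. CAS T3 → mem=6 r[T3]=5 [RETRY]
11. LOAD T1 → mem=6 r[T1]=6 [LOAD]
12. LOAD T2 → mem=6 r[T2]=6 [LOAD]
13. LOAD T0 → mem=6 r[T0]=6 [LOAD]
14. CAS T2 → mem=7 r[T2]=6 [OK]
15. CAS T0 → mem=7 r[T0]=6 [RETRY]
16. LOAD T2 → mem=7 r[T2]=7 [LOAD]
17. CAS T2 → mem=8 r[T2]=7 [OK]
18. CAS T1 → mem=8 r[T1]=6 [RETRY]

T0 = (0, 2)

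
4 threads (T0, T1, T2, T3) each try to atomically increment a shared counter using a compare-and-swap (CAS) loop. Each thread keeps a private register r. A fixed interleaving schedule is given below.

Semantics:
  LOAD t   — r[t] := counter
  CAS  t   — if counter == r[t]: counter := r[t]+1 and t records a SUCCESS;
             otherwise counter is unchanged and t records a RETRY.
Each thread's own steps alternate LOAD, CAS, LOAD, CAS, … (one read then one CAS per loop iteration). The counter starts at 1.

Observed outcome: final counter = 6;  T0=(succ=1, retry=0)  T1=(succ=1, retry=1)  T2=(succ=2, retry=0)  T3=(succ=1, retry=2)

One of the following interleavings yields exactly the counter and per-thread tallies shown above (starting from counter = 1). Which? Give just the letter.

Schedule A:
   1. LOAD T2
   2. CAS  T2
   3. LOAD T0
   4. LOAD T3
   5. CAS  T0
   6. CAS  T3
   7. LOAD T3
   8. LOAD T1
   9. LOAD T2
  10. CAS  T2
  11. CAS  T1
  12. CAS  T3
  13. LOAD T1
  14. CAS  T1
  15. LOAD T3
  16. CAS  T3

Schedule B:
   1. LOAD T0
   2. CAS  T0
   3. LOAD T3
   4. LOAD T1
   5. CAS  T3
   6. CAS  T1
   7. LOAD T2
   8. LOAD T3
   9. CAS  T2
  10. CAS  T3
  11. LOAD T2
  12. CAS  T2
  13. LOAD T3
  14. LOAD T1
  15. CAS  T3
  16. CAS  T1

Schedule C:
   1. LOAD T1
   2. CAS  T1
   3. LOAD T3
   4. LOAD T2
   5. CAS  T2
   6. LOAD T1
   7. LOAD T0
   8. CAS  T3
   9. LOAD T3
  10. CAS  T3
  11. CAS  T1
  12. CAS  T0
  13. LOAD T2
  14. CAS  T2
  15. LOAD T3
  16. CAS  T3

A

Simulating candidate A:
#1 T2 reads 1
#2 T2 CAS(1→2) writes; counter now 2
#3 T0 reads 2
#4 T3 reads 2
#5 T0 CAS(2→3) writes; counter now 3
#6 T3 CAS(2→3) fails; counter now 3
#7 T3 reads 3
#8 T1 reads 3
#9 T2 reads 3
#10 T2 CAS(3→4) writes; counter now 4
#11 T1 CAS(3→4) fails; counter now 4
#12 T3 CAS(3→4) fails; counter now 4
#13 T1 reads 4
#14 T1 CAS(4→5) writes; counter now 5
#15 T3 reads 5
#16 T3 CAS(5→6) writes; counter now 6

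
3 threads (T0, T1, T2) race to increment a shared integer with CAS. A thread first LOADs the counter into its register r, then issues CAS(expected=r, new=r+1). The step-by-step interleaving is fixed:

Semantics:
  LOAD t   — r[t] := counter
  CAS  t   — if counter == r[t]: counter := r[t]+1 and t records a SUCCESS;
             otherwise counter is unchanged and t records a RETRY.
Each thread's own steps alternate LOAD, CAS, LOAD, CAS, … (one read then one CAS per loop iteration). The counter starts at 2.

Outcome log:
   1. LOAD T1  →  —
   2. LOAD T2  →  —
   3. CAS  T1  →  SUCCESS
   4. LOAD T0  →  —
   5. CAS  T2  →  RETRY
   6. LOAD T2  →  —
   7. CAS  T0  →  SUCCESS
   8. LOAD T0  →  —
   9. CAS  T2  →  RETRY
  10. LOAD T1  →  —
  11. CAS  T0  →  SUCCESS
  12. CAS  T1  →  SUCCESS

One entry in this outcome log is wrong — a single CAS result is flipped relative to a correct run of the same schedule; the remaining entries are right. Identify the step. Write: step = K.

step = 12

Correct run:
   1) LOAD T1:  M=2  r_T1=2
   2) LOAD T2:  M=2  r_T2=2
   3) CAS  T1:  M=3  r_T1=2 ✓
   4) LOAD T0:  M=3  r_T0=3
   5) CAS  T2:  M=3  r_T2=2 ✗
   6) LOAD T2:  M=3  r_T2=3
   7) CAS  T0:  M=4  r_T0=3 ✓
   8) LOAD T0:  M=4  r_T0=4
   9) CAS  T2:  M=4  r_T2=3 ✗
  10) LOAD T1:  M=4  r_T1=4
  11) CAS  T0:  M=5  r_T0=4 ✓
  12) CAS  T1:  M=5  r_T1=4 ✗
Flip is step 12.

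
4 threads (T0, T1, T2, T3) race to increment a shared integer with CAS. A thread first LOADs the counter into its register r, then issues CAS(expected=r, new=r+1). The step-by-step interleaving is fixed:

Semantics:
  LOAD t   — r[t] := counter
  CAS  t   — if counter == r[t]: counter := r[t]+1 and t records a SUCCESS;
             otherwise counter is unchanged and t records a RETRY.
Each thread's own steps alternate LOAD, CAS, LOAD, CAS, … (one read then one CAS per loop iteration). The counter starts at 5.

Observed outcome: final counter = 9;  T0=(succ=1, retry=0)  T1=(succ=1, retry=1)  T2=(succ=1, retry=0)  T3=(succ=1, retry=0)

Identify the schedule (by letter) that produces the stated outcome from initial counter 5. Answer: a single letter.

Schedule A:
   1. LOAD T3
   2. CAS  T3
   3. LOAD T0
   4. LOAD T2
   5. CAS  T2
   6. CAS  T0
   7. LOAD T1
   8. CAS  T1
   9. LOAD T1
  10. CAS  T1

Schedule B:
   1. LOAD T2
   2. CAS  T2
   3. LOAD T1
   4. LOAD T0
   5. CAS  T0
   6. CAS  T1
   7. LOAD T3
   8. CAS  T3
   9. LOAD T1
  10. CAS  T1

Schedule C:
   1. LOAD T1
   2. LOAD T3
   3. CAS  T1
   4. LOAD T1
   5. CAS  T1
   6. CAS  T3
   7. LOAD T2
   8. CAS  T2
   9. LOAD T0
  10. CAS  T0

B

Simulating candidate B:
#1 T2 reads 5
#2 T2 CAS(5→6) writes; counter now 6
#3 T1 reads 6
#4 T0 reads 6
#5 T0 CAS(6→7) writes; counter now 7
#6 T1 CAS(6→7) fails; counter now 7
#7 T3 reads 7
#8 T3 CAS(7→8) writes; counter now 8
#9 T1 reads 8
#10 T1 CAS(8→9) writes; counter now 9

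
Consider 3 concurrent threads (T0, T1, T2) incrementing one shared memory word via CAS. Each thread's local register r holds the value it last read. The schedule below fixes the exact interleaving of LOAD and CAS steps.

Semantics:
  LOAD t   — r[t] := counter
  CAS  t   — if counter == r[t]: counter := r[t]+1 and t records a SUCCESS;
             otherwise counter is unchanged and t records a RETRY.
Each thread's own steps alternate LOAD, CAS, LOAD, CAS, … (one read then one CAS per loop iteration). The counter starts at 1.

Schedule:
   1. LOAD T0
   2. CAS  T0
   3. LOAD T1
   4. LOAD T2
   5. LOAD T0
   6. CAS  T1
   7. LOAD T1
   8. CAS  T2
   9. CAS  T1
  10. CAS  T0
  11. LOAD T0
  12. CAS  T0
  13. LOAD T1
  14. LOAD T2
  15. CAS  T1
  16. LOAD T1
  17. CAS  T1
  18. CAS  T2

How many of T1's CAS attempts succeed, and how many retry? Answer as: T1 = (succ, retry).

T1 = (4, 0)

1. LOAD T0 → mem=1 r[T0]=1 [LOAD]
2. CAS T0 → mem=2 r[T0]=1 [OK]
3. LOAD T1 → mem=2 r[T1]=2 [LOAD]
4. LOAD T2 → mem=2 r[T2]=2 [LOAD]
5. LOAD T0 → mem=2 r[T0]=2 [LOAD]
6. CAS T1 → mem=3 r[T1]=2 [OK]
7. LOAD T1 → mem=3 r[T1]=3 [LOAD]
8. CAS T2 → mem=3 r[T2]=2 [RETRY]
9. CAS T1 → mem=4 r[T1]=3 [OK]
10. CAS T0 → mem=4 r[T0]=2 [RETRY]
11. LOAD T0 → mem=4 r[T0]=4 [LOAD]
12. CAS T0 → mem=5 r[T0]=4 [OK]
13. LOAD T1 → mem=5 r[T1]=5 [LOAD]
14. LOAD T2 → mem=5 r[T2]=5 [LOAD]
15. CAS T1 → mem=6 r[T1]=5 [OK]
16. LOAD T1 → mem=6 r[T1]=6 [LOAD]
17. CAS T1 → mem=7 r[T1]=6 [OK]
18. CAS T2 → mem=7 r[T2]=5 [RETRY]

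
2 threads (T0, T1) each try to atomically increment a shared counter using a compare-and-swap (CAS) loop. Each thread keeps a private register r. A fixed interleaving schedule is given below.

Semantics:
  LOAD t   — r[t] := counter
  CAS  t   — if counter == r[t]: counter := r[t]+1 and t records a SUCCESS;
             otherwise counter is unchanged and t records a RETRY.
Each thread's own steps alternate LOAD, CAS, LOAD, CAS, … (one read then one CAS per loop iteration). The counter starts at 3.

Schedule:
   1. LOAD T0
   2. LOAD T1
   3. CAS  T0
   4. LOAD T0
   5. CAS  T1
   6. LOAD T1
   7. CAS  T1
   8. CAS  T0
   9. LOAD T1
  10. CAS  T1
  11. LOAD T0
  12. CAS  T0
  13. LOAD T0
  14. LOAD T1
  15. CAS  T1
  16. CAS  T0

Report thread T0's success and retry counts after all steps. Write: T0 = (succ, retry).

#1 T0 reads 3
#2 T1 reads 3
#3 T0 CAS(3→4) writes; counter now 4
#4 T0 reads 4
#5 T1 CAS(3→4) fails; counter now 4
#6 T1 reads 4
#7 T1 CAS(4→5) writes; counter now 5
#8 T0 CAS(4→5) fails; counter now 5
#9 T1 reads 5
#10 T1 CAS(5→6) writes; counter now 6
#11 T0 reads 6
#12 T0 CAS(6→7) writes; counter now 7
#13 T0 reads 7
#14 T1 reads 7
#15 T1 CAS(7→8) writes; counter now 8
#16 T0 CAS(7→8) fails; counter now 8

T0 = (2, 2)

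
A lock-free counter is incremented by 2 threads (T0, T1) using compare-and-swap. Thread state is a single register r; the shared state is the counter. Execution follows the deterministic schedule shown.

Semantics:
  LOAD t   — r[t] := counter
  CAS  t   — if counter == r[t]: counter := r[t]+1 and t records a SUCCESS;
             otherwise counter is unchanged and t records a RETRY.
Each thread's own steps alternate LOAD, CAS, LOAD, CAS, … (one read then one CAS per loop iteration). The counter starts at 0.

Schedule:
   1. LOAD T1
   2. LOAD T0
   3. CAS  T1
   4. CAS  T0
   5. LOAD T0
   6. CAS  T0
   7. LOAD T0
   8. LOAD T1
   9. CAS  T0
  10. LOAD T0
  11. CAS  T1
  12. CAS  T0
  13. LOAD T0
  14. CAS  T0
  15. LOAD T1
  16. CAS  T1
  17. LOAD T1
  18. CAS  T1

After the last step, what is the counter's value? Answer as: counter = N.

counter = 7

1. LOAD T1 → mem=0 r[T1]=0 [LOAD]
2. LOAD T0 → mem=0 r[T0]=0 [LOAD]
3. CAS T1 → mem=1 r[T1]=0 [OK]
4. CAS T0 → mem=1 r[T0]=0 [RETRY]
5. LOAD T0 → mem=1 r[T0]=1 [LOAD]
6. CAS T0 → mem=2 r[T0]=1 [OK]
7. LOAD T0 → mem=2 r[T0]=2 [LOAD]
8. LOAD T1 → mem=2 r[T1]=2 [LOAD]
9. CAS T0 → mem=3 r[T0]=2 [OK]
10. LOAD T0 → mem=3 r[T0]=3 [LOAD]
11. CAS T1 → mem=3 r[T1]=2 [RETRY]
12. CAS T0 → mem=4 r[T0]=3 [OK]
13. LOAD T0 → mem=4 r[T0]=4 [LOAD]
14. CAS T0 → mem=5 r[T0]=4 [OK]
15. LOAD T1 → mem=5 r[T1]=5 [LOAD]
16. CAS T1 → mem=6 r[T1]=5 [OK]
17. LOAD T1 → mem=6 r[T1]=6 [LOAD]
18. CAS T1 → mem=7 r[T1]=6 [OK]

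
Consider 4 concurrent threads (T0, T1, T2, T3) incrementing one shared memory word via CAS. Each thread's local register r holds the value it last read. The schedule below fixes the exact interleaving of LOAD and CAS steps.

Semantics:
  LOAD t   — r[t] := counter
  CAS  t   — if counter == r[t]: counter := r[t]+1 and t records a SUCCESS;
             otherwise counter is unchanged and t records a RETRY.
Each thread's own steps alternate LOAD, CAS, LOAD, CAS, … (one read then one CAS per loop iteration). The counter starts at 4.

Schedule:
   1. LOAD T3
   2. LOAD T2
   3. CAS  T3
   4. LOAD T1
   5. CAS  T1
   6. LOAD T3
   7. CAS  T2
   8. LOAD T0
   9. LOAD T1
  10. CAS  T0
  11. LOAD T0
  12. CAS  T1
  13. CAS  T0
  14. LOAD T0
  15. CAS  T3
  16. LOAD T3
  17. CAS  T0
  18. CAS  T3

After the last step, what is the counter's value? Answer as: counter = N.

T3 LOAD — after: cnt=4, r=4 — load
T2 LOAD — after: cnt=4, r=4 — load
T3 CAS — after: cnt=5, r=4 — ok
T1 LOAD — after: cnt=5, r=5 — load
T1 CAS — after: cnt=6, r=5 — ok
T3 LOAD — after: cnt=6, r=6 — load
T2 CAS — after: cnt=6, r=4 — retry
T0 LOAD — after: cnt=6, r=6 — load
T1 LOAD — after: cnt=6, r=6 — load
T0 CAS — after: cnt=7, r=6 — ok
T0 LOAD — after: cnt=7, r=7 — load
T1 CAS — after: cnt=7, r=6 — retry
T0 CAS — after: cnt=8, r=7 — ok
T0 LOAD — after: cnt=8, r=8 — load
T3 CAS — after: cnt=8, r=6 — retry
T3 LOAD — after: cnt=8, r=8 — load
T0 CAS — after: cnt=9, r=8 — ok
T3 CAS — after: cnt=9, r=8 — retry

counter = 9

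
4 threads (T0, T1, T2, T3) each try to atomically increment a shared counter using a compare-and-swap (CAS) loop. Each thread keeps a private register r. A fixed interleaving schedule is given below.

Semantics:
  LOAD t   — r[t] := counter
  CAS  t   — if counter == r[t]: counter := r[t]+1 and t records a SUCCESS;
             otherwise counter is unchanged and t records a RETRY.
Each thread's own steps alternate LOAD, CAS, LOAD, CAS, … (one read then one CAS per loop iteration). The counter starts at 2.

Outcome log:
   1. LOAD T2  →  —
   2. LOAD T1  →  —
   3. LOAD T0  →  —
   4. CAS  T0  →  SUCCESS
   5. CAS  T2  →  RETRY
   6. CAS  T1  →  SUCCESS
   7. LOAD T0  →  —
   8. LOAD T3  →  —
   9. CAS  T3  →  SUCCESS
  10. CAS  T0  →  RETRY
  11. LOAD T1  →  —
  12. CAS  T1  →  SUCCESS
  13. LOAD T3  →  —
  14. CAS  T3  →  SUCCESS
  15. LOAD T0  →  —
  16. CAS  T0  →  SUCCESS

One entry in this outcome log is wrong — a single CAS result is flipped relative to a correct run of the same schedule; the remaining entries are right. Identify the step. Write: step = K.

step = 6

Reference trace:
T2 LOAD — after: cnt=2, r=2 — load
T1 LOAD — after: cnt=2, r=2 — load
T0 LOAD — after: cnt=2, r=2 — load
T0 CAS — after: cnt=3, r=2 — ok
T2 CAS — after: cnt=3, r=2 — retry
T1 CAS — after: cnt=3, r=2 — retry
T0 LOAD — after: cnt=3, r=3 — load
T3 LOAD — after: cnt=3, r=3 — load
T3 CAS — after: cnt=4, r=3 — ok
T0 CAS — after: cnt=4, r=3 — retry
T1 LOAD — after: cnt=4, r=4 — load
T1 CAS — after: cnt=5, r=4 — ok
T3 LOAD — after: cnt=5, r=5 — load
T3 CAS — after: cnt=6, r=5 — ok
T0 LOAD — after: cnt=6, r=6 — load
T0 CAS — after: cnt=7, r=6 — ok
Log disagrees first at step 6.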